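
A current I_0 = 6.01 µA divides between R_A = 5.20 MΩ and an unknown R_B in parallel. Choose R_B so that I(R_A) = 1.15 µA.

R_B ≈ 1.23 MΩ

In a two-way split, I_A/I_0 = R_B/(R_A + R_B).
With f = 0.1913, R_B = R_A · f/(1−f) = 5.20 × 0.2366 = 1.230 MΩ.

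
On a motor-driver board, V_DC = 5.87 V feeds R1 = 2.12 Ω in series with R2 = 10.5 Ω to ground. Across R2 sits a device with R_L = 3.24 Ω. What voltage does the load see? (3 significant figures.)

The load sits in parallel with R2, giving an effective lower resistance R2' = R2·R_L/(R2+R_L) = 2.476 Ω.
Voltage divider with the loaded lower leg: V_out = 5.87 × 2.476/(2.12 + 2.476) = 5.87 × 0.5387 = 3.162 V.

V_out ≈ 3.16 V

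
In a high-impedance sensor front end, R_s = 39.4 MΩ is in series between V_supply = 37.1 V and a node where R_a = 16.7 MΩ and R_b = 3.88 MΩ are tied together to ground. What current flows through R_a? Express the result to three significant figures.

Combine the parallel branches: R_p = (1/16.7 + 1/3.88)⁻¹ = 3.148 MΩ.
V_A by voltage divider: V_A = 37.1 × 3.148/(39.4 + 3.148) = 2.745 V.
Branch current I = V_A/R_a = 2.745/16.7 = 0.1644 µA.
(Equivalently: I_total = 0.8719 µA, then current-divider fraction G_k/ΣG = 0.1885.)

I ≈ 0.164 µA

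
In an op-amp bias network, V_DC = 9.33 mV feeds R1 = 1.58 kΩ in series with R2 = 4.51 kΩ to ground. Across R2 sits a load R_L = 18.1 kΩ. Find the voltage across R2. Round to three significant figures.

R2 ‖ R_L = (4.51 × 18.1)/(4.51 + 18.1) = 3.610 kΩ.
Now apply the divider: V_out = 9.33 × 0.6956 = 6.490 mV.
(Unloaded it would be 6.91 mV; the load pulls it down.)

V_out ≈ 6.49 mV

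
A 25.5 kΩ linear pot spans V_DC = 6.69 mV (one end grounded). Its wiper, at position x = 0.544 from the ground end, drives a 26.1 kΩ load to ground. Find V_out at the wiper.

The pot divides into 11.63 kΩ above the wiper and 13.87 kΩ below.
(x·R_p) ‖ R_L = 9.058 kΩ.
Then V_out = V_DC · 9.058/(11.63 + 9.058) = 2.929 mV.
(Unloaded: V_out = x·V_DC = 3.64 mV.)

V_out ≈ 2.93 mV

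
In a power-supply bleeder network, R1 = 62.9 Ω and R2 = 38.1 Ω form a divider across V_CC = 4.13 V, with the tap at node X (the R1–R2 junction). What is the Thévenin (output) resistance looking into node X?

Looking into X with the source shorted: R_th = R1·R2/(R1+R2) = 62.90 × 38.1/101.0 = 23.73 Ω.

R_th ≈ 23.7 Ω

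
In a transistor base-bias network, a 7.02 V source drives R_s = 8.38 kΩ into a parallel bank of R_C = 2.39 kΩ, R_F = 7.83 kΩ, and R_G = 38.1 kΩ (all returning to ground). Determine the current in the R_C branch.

I ≈ 0.507 mA

Parallel bank: R_p = 1/(1/2.39 + 1/7.83 + 1/38.1) = 1.747 kΩ.
V_A by voltage divider: V_A = 7.02 × 1.747/(8.38 + 1.747) = 1.211 V.
I(R_C) = V_A / R_C = 1.211/2.39 = 0.5067 mA.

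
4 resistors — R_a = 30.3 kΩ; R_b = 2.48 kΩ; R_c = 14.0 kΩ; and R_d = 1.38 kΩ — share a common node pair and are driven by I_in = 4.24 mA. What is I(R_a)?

I ≈ 0.114 mA

Conductances: ΣG = 1/30.3 + 1/2.48 + 1/14.0 + 1/1.38 = 1.232 (1/kΩ).
By the current-divider rule, I = I_in · G_k/ΣG = 4.24 × 0.02678 = 0.1136 mA.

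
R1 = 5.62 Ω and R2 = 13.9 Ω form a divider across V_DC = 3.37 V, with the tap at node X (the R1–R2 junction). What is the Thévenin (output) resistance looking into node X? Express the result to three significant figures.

R_th ≈ 4.00 Ω

Looking into X with the source shorted: R_th = R1·R2/(R1+R2) = 5.620 × 13.9/19.52 = 4.002 Ω.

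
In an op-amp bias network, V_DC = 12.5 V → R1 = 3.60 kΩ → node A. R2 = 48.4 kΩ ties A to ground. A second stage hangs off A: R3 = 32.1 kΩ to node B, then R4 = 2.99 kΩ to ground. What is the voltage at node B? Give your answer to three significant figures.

The second stage (R3 + R4 = 35.09 kΩ) loads node A in parallel with R2.
Effective lower resistance at A: R2 ‖ 35.09 = 20.34 kΩ.
First divider: V_A = V_DC · 20.34/(3.60 + 20.34) = 10.62 V.
Then the unloaded second divider: V_B = V_A × R4/(R3+R4) = 10.62 × 0.08521 = 0.9050 V.

V_B ≈ 0.905 V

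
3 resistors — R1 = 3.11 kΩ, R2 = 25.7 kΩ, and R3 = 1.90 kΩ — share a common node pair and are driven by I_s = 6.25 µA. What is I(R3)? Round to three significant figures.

Total conductance ΣG = 1/3.11 + 1/25.7 + 1/1.90 = 0.8868 (units of 1/kΩ).
R3 takes the fraction G_k/ΣG = 0.5263/0.8868 = 0.5935, so I = 6.25 × 0.5935 = 3.710 µA.

I ≈ 3.71 µA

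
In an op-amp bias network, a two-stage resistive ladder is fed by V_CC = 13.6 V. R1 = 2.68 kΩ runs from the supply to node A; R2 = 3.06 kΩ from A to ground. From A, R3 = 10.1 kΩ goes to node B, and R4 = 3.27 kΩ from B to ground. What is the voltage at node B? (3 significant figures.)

V_B ≈ 1.60 V

Node A sees R2 in parallel with the series input of stage 2, R3 + R4 = 13.37 kΩ.
Effective lower resistance at A: R2 ‖ 13.37 = 2.490 kΩ.
V_A = 13.6 × 2.490/(2.68 + 2.490) = 6.550 V.
Stage 2 is unloaded, so V_B = V_A · R4/(R3+R4) = 6.550 × 3.27/13.37 = 1.602 V.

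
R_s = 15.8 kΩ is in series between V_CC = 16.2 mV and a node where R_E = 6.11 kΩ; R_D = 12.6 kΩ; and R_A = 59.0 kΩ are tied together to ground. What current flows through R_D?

Combine the parallel branches: R_p = (1/6.11 + 1/12.6 + 1/59.0)⁻¹ = 3.846 kΩ.
V_A by voltage divider: V_A = 16.2 × 3.846/(15.8 + 3.846) = 3.172 mV.
Branch current I = V_A/R_D = 3.172/12.6 = 0.2517 µA.

I ≈ 0.252 µA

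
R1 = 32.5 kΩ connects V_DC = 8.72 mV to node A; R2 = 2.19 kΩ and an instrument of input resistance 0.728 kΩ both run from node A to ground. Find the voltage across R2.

First combine the lower leg with the load: R2 ‖ R_L = 0.5464 kΩ.
Voltage divider with the loaded lower leg: V_out = 8.72 × 0.5464/(32.5 + 0.5464) = 8.72 × 0.01653 = 0.1442 mV.
(Unloaded it would be 0.550 mV; the load pulls it down.)

V_out ≈ 0.144 mV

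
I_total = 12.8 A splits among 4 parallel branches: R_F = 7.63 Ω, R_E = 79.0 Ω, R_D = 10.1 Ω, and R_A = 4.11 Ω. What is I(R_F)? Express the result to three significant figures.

Total conductance ΣG = 1/7.63 + 1/79.0 + 1/10.1 + 1/4.11 = 0.4860 (units of 1/Ω).
R_F takes the fraction G_k/ΣG = 0.1311/0.4860 = 0.2697, so I = 12.8 × 0.2697 = 3.452 A.

I ≈ 3.45 A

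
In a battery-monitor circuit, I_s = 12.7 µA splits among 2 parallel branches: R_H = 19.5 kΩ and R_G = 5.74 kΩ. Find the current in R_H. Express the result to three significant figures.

I ≈ 2.89 µA

Two-branch current divider: I_k = I_s · R_other/(R_1 + R_2).
I(R_H) = 12.7 × 5.74/(19.5 + 5.74) = 12.7 × 0.2274 = 2.888 µA.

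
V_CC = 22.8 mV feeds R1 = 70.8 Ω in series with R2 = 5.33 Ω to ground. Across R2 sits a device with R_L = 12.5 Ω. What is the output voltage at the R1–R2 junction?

V_out ≈ 1.14 mV

First combine the lower leg with the load: R2 ‖ R_L = 3.737 Ω.
Then V_out = V_CC · R2'/(R1 + R2') = 22.8 × 3.737/74.54 = 1.143 mV.
(Unloaded it would be 1.60 mV; the load pulls it down.)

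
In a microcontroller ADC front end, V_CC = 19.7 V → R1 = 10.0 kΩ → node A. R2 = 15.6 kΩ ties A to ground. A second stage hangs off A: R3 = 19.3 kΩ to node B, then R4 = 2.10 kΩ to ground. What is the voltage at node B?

V_B ≈ 0.917 V

Looking into the second stage from A: R3 + R4 = 21.40 kΩ appears in parallel with R2.
Effective lower resistance at A: R2 ‖ 21.40 = 9.023 kΩ.
First divider: V_A = V_CC · 9.023/(10.0 + 9.023) = 9.344 V.
Then the unloaded second divider: V_B = V_A × R4/(R3+R4) = 9.344 × 0.09813 = 0.9169 V.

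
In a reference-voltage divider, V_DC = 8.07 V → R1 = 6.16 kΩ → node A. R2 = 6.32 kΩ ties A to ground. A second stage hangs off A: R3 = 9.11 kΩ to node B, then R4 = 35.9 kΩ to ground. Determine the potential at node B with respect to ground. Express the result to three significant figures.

V_B ≈ 3.05 V

The second stage (R3 + R4 = 45.01 kΩ) loads node A in parallel with R2.
R2 ‖ (R3+R4) = 5.542 kΩ.
V_A = 8.07 × 5.542/(6.16 + 5.542) = 3.822 V.
V_B = V_A × 0.7976 = 3.048 V.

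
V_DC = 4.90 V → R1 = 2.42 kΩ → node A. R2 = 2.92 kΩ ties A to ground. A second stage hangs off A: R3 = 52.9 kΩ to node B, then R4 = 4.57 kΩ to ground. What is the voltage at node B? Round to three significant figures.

The second stage (R3 + R4 = 57.47 kΩ) loads node A in parallel with R2.
Effective lower resistance at A: R2 ‖ 57.47 = 2.779 kΩ.
V_A = 4.90 × 2.779/(2.42 + 2.779) = 2.619 V.
V_B = V_A × 0.07952 = 0.2083 V.

V_B ≈ 0.208 V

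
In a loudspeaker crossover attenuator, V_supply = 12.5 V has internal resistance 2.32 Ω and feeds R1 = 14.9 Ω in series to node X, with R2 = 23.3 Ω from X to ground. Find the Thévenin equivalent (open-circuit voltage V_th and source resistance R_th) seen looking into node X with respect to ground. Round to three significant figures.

R1' = 2.32 + 14.9 = 17.22 Ω (source resistance + R1).
V_th is the unloaded tap voltage: V_supply · R2/(R1'+R2) = 12.5 × 0.5750 = 7.188 V.
With V_supply suppressed (replaced by a short), R_th = R1' ‖ R2 = (17.22 × 23.3)/(17.22 + 23.3) = 9.902 Ω.

V_th ≈ 7.19 V, R_th ≈ 9.90 Ω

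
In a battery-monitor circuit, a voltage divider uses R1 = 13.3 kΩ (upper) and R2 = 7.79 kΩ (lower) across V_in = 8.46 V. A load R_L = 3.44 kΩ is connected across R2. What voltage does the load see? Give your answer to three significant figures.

V_out ≈ 1.29 V

First combine the lower leg with the load: R2 ‖ R_L = 2.386 kΩ.
Voltage divider with the loaded lower leg: V_out = 8.46 × 2.386/(13.3 + 2.386) = 8.46 × 0.1521 = 1.287 V.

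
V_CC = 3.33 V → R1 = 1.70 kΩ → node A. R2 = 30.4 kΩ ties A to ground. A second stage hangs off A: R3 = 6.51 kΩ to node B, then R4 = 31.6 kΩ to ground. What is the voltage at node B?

V_B ≈ 2.51 V

The second stage (R3 + R4 = 38.11 kΩ) loads node A in parallel with R2.
R2 ‖ (R3+R4) = 16.91 kΩ.
First divider: V_A = V_CC · 16.91/(1.70 + 16.91) = 3.026 V.
V_B = V_A × 0.8292 = 2.509 V.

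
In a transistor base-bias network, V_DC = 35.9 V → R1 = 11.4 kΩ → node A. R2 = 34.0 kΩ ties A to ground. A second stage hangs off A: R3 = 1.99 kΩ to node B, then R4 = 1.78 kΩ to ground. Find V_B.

V_B ≈ 3.89 V

Looking into the second stage from A: R3 + R4 = 3.770 kΩ appears in parallel with R2.
Effective lower resistance at A: R2 ‖ 3.770 = 3.394 kΩ.
First divider: V_A = V_DC · 3.394/(11.4 + 3.394) = 8.236 V.
V_B = V_A × 0.4721 = 3.888 V.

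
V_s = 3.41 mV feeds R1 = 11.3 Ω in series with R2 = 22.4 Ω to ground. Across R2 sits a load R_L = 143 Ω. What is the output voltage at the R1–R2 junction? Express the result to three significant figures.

V_out ≈ 2.15 mV

The load sits in parallel with R2, giving an effective lower resistance R2' = R2·R_L/(R2+R_L) = 19.37 Ω.
Then V_out = V_s · R2'/(R1 + R2') = 3.41 × 19.37/30.67 = 2.153 mV.
(Unloaded it would be 2.27 mV; the load pulls it down.)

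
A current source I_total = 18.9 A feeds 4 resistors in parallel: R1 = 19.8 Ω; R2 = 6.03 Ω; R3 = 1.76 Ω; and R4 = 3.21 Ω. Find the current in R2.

I ≈ 2.86 A

Total conductance ΣG = 1/19.8 + 1/6.03 + 1/1.76 + 1/3.21 = 1.096 (units of 1/Ω).
R2 takes the fraction G_k/ΣG = 0.1658/1.096 = 0.1513, so I = 18.9 × 0.1513 = 2.860 A.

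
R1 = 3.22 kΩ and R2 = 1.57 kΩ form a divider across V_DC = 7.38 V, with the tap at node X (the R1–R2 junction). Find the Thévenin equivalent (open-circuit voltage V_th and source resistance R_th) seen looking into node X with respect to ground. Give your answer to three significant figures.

Open-circuit (no load on X): V_th = V_DC · R2/(R1 + R2) = 7.38 × 1.57/(3.220 + 1.57) = 2.419 V.
With V_DC suppressed (replaced by a short), R_th = R1 ‖ R2 = (3.220 × 1.57)/(3.220 + 1.57) = 1.055 kΩ.

V_th ≈ 2.42 V, R_th ≈ 1.06 kΩ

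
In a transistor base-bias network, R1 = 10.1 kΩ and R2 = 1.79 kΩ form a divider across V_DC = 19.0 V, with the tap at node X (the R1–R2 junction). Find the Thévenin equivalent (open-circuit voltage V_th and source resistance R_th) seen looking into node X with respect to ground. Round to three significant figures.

V_th ≈ 2.86 V, R_th ≈ 1.52 kΩ

Open-circuit (no load on X): V_th = V_DC · R2/(R1 + R2) = 19.0 × 1.79/(10.10 + 1.79) = 2.860 V.
Zeroing V_DC shorts the top of R1 to ground, so R_th = R1 ‖ R2 = 1.521 kΩ.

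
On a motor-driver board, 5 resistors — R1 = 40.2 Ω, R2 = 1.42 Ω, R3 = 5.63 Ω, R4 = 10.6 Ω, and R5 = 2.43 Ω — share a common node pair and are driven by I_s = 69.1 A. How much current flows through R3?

Total conductance ΣG = 1/40.2 + 1/1.42 + 1/5.63 + 1/10.6 + 1/2.43 = 1.413 (units of 1/Ω).
R3 takes the fraction G_k/ΣG = 0.1776/1.413 = 0.1257, so I = 69.1 × 0.1257 = 8.689 A.

I ≈ 8.69 A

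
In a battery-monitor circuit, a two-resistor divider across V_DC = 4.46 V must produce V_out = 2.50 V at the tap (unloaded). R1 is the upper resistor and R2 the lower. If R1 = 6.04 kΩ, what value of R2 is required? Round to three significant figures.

The divider ratio is R2/(R1+R2) = 2.50/4.46 = 0.5605.
R2 = R1 · 0.5605/(1 − 0.5605) = 7.704 kΩ.

R2 ≈ 7.70 kΩ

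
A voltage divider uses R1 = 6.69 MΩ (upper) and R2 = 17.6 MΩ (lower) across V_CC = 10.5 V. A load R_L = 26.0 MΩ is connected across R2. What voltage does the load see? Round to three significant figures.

V_out ≈ 6.41 V

The load sits in parallel with R2, giving an effective lower resistance R2' = R2·R_L/(R2+R_L) = 10.50 MΩ.
Now apply the divider: V_out = 10.5 × 0.6107 = 6.413 V.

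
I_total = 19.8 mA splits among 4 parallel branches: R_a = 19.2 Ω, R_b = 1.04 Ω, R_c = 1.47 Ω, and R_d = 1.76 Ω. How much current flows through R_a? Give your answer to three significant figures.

ΣG = 1/19.2 + 1/1.04 + 1/1.47 + 1/1.76 = 2.262.
Current divider: I(R_a) = I_total · G_k/ΣG = 19.8 × (0.05208/2.262) = 19.8 × 0.02302 = 0.4559 mA.

I ≈ 0.456 mA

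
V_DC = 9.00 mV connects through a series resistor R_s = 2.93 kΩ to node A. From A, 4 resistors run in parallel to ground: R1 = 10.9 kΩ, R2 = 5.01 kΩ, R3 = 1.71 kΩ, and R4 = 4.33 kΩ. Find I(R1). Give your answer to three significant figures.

Equivalent of the parallel group: R_p = 0.9033 kΩ.
Node voltage V_A = V_DC · R_p/(R_s + R_p) = 9.00 × 0.2356 = 2.121 mV.
I(R1) = V_A / R1 = 2.121/10.9 = 0.1946 µA.

I ≈ 0.195 µA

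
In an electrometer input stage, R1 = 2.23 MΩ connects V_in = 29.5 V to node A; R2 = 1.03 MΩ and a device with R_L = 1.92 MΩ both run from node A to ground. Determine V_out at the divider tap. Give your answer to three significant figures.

V_out ≈ 6.82 V

First combine the lower leg with the load: R2 ‖ R_L = 0.6704 MΩ.
Then V_out = V_in · R2'/(R1 + R2') = 29.5 × 0.6704/2.900 = 6.818 V.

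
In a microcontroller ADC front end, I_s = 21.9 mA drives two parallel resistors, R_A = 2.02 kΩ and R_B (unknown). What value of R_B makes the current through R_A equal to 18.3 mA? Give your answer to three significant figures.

In a two-way split, I_A/I_s = R_B/(R_A + R_B).
18.3/21.9 = R_B/(R_A + R_B) → R_B = R_A · (0.8356)/(1 − 0.8356) = 2.02 × 5.083 = 10.27 kΩ.

R_B ≈ 10.3 kΩ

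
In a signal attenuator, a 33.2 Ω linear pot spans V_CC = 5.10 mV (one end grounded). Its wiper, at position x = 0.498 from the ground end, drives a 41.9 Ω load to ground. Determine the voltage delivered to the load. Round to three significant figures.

V_out ≈ 2.12 mV

Split the track: R_lower = x·R_p = 16.53 Ω, R_upper = (1−x)·R_p = 16.67 Ω.
Lower segment in parallel with the load: 16.53 ‖ 41.9 = 11.86 Ω.
V_out = 5.10 × 11.86/(16.67 + 11.86) = 2.120 mV.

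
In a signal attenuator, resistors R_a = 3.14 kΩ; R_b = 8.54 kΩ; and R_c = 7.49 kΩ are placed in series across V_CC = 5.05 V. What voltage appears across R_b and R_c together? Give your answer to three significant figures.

Series total: ΣR = 3.14 + 8.54 + 7.49 = 19.17 kΩ.
R_{R_b..R_c} = 8.54 + 7.49 = 16.03 kΩ.
V = V_CC · R/ΣR = 5.05 × 0.8362 = 4.223 V.

V ≈ 4.22 V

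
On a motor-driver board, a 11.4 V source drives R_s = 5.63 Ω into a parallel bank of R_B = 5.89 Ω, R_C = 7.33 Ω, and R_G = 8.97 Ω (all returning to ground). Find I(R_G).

Equivalent of the parallel group: R_p = 2.394 Ω.
V_A by voltage divider: V_A = 11.4 × 2.394/(5.63 + 2.394) = 3.401 V.
Branch current I = V_A/R_G = 3.401/8.97 = 0.3792 A.
(Check via current divider: I_total = 1.421 A; share G_k/ΣG = 0.2669 → same result.)

I ≈ 0.379 A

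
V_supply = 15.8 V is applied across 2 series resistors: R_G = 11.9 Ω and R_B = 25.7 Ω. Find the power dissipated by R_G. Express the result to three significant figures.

Series current I = V_supply/ΣR = 15.8/37.60 = 0.4202 A.
V(R_G) = I·R = 5.001 V; P = V·I = 5.001 × 0.4202 = 2.101 W.

P ≈ 2.10 W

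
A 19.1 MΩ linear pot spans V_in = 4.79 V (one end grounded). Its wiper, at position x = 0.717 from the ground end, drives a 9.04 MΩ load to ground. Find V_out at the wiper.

Lower segment x·R_p = 13.69 MΩ; upper segment (1−x)·R_p = 5.405 MΩ.
(x·R_p) ‖ R_L = 5.445 MΩ.
Loaded-divider output: V_out = 4.79 × 0.5018 = 2.404 V.

V_out ≈ 2.40 V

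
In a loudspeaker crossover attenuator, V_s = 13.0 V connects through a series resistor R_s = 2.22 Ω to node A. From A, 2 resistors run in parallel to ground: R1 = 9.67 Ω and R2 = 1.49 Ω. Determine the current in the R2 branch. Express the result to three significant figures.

I ≈ 3.21 A

Equivalent of the parallel group: R_p = 1.291 Ω.
V_A by voltage divider: V_A = 13.0 × 1.291/(2.22 + 1.291) = 4.780 V.
I(R2) = V_A / R2 = 4.780/1.49 = 3.208 A.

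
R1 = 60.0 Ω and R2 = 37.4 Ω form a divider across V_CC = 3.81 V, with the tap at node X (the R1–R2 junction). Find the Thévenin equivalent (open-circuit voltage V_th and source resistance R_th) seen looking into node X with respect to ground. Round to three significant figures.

Open-circuit (no load on X): V_th = V_CC · R2/(R1 + R2) = 3.81 × 37.4/(60.00 + 37.4) = 1.463 V.
Looking into X with the source shorted: R_th = R1·R2/(R1+R2) = 60.00 × 37.4/97.40 = 23.04 Ω.

V_th ≈ 1.46 V, R_th ≈ 23.0 Ω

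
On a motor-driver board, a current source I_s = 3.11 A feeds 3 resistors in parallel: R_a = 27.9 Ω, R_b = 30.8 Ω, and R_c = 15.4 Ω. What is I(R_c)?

Total conductance ΣG = 1/27.9 + 1/30.8 + 1/15.4 = 0.1332 (units of 1/Ω).
By the current-divider rule, I = I_s · G_k/ΣG = 3.11 × 0.4873 = 1.516 A.

I ≈ 1.52 A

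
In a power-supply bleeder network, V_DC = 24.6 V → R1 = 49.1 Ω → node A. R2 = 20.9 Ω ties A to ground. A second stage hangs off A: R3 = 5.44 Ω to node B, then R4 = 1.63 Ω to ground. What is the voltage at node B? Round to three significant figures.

V_B ≈ 0.551 V

Looking into the second stage from A: R3 + R4 = 7.070 Ω appears in parallel with R2.
R2 ‖ (R3+R4) = 5.283 Ω.
V_A = 24.6 × 5.283/(49.1 + 5.283) = 2.390 V.
V_B = V_A × 0.2306 = 0.5510 V.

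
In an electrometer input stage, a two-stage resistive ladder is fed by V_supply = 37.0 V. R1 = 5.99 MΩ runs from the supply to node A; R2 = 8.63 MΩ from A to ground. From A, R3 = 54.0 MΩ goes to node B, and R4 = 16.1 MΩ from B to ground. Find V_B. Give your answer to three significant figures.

V_B ≈ 4.78 V

The second stage (R3 + R4 = 70.10 MΩ) loads node A in parallel with R2.
R2 ‖ (R3+R4) = 7.684 MΩ.
V_A = 37.0 × 7.684/(5.99 + 7.684) = 20.79 V.
Stage 2 is unloaded, so V_B = V_A · R4/(R3+R4) = 20.79 × 16.1/70.10 = 4.775 V.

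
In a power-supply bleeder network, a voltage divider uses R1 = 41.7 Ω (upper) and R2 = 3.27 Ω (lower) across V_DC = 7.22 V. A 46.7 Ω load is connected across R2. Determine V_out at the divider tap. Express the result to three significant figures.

V_out ≈ 0.493 V

R2 ‖ R_L = (3.27 × 46.7)/(3.27 + 46.7) = 3.056 Ω.
Voltage divider with the loaded lower leg: V_out = 7.22 × 3.056/(41.7 + 3.056) = 7.22 × 0.06828 = 0.4930 V.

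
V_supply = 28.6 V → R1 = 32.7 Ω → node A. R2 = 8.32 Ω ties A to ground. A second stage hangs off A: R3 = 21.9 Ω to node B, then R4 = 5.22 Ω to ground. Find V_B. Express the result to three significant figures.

Looking into the second stage from A: R3 + R4 = 27.12 Ω appears in parallel with R2.
R2 ‖ (R3+R4) = 6.367 Ω.
So V_A = 28.6 × 0.1630 = 4.661 V.
Stage 2 is unloaded, so V_B = V_A · R4/(R3+R4) = 4.661 × 5.22/27.12 = 0.8971 V.

V_B ≈ 0.897 V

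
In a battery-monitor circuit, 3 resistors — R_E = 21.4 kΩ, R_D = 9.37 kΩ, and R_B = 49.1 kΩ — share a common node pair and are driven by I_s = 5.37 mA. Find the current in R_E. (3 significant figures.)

I ≈ 1.44 mA

Conductances: ΣG = 1/21.4 + 1/9.37 + 1/49.1 = 0.1738 (1/kΩ).
By the current-divider rule, I = I_s · G_k/ΣG = 5.37 × 0.2688 = 1.444 mA.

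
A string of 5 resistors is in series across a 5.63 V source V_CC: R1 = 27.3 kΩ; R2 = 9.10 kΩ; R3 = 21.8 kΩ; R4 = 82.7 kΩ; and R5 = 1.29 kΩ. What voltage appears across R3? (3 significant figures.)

Series total: ΣR = 27.3 + 9.10 + 21.8 + 82.7 + 1.29 = 142.2 kΩ.
Voltage divider: V = V_CC · (21.80 / 142.2) = 5.63 × 0.1533 = 0.8632 V.

V ≈ 0.863 V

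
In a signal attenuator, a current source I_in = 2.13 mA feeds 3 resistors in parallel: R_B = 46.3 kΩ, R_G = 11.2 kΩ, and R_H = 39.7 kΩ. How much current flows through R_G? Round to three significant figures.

I ≈ 1.40 mA

ΣG = 1/46.3 + 1/11.2 + 1/39.7 = 0.1361.
R_G takes the fraction G_k/ΣG = 0.08929/0.1361 = 0.6562, so I = 2.13 × 0.6562 = 1.398 mA.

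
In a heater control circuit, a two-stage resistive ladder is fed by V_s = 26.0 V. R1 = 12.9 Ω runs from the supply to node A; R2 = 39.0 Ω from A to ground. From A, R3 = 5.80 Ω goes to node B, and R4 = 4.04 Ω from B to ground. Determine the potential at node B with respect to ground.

Looking into the second stage from A: R3 + R4 = 9.840 Ω appears in parallel with R2.
R2 ‖ (R3+R4) = 7.857 Ω.
V_A = 26.0 × 7.857/(12.9 + 7.857) = 9.842 V.
Stage 2 is unloaded, so V_B = V_A · R4/(R3+R4) = 9.842 × 4.04/9.840 = 4.041 V.

V_B ≈ 4.04 V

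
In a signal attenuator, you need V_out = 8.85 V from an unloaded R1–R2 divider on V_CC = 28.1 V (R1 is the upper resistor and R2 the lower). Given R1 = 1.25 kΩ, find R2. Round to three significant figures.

Required fraction k = V_out/V_CC = 0.3149.
R2 = R1 · 0.3149/(1 − 0.3149) = 0.5747 kΩ.

R2 ≈ 0.575 kΩ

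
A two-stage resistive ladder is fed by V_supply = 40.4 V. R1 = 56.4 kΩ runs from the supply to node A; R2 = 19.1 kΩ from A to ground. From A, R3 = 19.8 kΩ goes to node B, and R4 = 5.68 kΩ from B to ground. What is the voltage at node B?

Looking into the second stage from A: R3 + R4 = 25.48 kΩ appears in parallel with R2.
Effective lower resistance at A: R2 ‖ 25.48 = 10.92 kΩ.
V_A = 40.4 × 10.92/(56.4 + 10.92) = 6.552 V.
Then the unloaded second divider: V_B = V_A × R4/(R3+R4) = 6.552 × 0.2229 = 1.460 V.

V_B ≈ 1.46 V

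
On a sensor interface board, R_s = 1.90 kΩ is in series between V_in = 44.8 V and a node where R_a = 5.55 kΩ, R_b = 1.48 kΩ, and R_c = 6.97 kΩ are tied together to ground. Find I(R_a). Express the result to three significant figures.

Combine the parallel branches: R_p = (1/5.55 + 1/1.48 + 1/6.97)⁻¹ = 1.001 kΩ.
V_A = 44.8 × 1.001/2.901 = 15.46 V.
I(R_a) = V_A / R_a = 15.46/5.55 = 2.785 mA.

I ≈ 2.78 mA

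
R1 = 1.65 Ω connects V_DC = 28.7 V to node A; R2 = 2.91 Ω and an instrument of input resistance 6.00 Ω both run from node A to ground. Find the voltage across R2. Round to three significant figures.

V_out ≈ 15.6 V

First combine the lower leg with the load: R2 ‖ R_L = 1.960 Ω.
Voltage divider with the loaded lower leg: V_out = 28.7 × 1.960/(1.65 + 1.960) = 28.7 × 0.5429 = 15.58 V.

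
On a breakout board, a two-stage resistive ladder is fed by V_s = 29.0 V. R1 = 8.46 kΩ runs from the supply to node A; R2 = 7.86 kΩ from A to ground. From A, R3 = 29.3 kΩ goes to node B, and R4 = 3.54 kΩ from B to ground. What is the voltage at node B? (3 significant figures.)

V_B ≈ 1.34 V

The second stage (R3 + R4 = 32.84 kΩ) loads node A in parallel with R2.
R2 ‖ (R3+R4) = 6.342 kΩ.
So V_A = 29.0 × 0.4285 = 12.43 V.
Then the unloaded second divider: V_B = V_A × R4/(R3+R4) = 12.43 × 0.1078 = 1.339 V.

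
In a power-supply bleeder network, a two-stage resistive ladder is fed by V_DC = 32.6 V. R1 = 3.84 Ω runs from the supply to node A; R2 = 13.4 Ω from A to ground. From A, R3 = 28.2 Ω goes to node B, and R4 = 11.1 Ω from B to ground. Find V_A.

The second stage (R3 + R4 = 39.30 Ω) loads node A in parallel with R2.
R2 ‖ (R3+R4) = 9.993 Ω.
V_A = 32.6 × 9.993/(3.84 + 9.993) = 23.55 V.

V_A ≈ 23.6 V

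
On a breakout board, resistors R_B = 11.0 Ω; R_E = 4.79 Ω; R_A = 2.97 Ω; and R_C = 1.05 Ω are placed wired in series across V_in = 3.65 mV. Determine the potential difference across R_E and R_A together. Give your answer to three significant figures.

Total series resistance ΣR = 11.0 + 4.79 + 2.97 + 1.05 = 19.81 Ω.
R_{R_E..R_A} = 4.79 + 2.97 = 7.760 Ω.
By the voltage-divider rule, V = 3.65 × 7.760/19.81 = 1.430 mV.

V ≈ 1.43 mV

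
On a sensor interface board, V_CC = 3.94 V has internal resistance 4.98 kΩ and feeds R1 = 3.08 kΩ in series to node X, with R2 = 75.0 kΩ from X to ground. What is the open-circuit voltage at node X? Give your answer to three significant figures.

V_th ≈ 3.56 V

R1' = 4.98 + 3.08 = 8.060 kΩ (source resistance + R1).
V_th is the unloaded tap voltage: V_CC · R2/(R1'+R2) = 3.94 × 0.9030 = 3.558 V.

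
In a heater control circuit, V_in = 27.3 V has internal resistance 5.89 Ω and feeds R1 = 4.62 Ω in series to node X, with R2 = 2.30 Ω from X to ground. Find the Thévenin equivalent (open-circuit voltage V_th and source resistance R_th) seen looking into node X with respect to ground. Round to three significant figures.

R1' = 5.89 + 4.62 = 10.51 Ω (source resistance + R1).
Open-circuit (no load on X): V_th = V_in · R2/(R1' + R2) = 27.3 × 2.30/(10.51 + 2.30) = 4.902 V.
Looking into X with the source shorted: R_th = R1'·R2/(R1'+R2) = 10.51 × 2.30/12.81 = 1.887 Ω.

V_th ≈ 4.90 V, R_th ≈ 1.89 Ω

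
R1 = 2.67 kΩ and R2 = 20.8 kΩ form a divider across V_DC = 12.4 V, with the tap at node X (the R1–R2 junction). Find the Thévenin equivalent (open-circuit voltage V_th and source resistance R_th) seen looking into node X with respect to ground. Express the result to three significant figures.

V_th ≈ 11.0 V, R_th ≈ 2.37 kΩ

With X open, the divider is unloaded: V_th = 12.4 × 20.8/23.47 = 10.99 V.
With V_DC suppressed (replaced by a short), R_th = R1 ‖ R2 = (2.670 × 20.8)/(2.670 + 20.8) = 2.366 kΩ.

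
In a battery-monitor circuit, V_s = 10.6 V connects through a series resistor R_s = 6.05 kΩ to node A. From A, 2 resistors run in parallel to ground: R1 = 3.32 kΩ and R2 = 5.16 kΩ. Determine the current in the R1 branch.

I ≈ 0.799 mA

Parallel bank: R_p = 1/(1/3.32 + 1/5.16) = 2.020 kΩ.
V_A by voltage divider: V_A = 10.6 × 2.020/(6.05 + 2.020) = 2.653 V.
Branch current I = V_A/R1 = 2.653/3.32 = 0.7992 mA.
(Check via current divider: I_total = 1.313 mA; share G_k/ΣG = 0.6085 → same result.)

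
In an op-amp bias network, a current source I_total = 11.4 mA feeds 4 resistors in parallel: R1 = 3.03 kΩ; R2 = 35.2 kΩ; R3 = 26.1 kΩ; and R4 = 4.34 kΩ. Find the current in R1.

Conductances: ΣG = 1/3.03 + 1/35.2 + 1/26.1 + 1/4.34 = 0.6272 (1/kΩ).
R1 takes the fraction G_k/ΣG = 0.3300/0.6272 = 0.5262, so I = 11.4 × 0.5262 = 5.999 mA.

I ≈ 6.00 mA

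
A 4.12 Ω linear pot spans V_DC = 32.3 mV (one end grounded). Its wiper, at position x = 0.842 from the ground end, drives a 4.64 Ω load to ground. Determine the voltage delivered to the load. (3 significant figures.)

Split the track: R_lower = x·R_p = 3.469 Ω, R_upper = (1−x)·R_p = 0.6510 Ω.
(x·R_p) ‖ R_L = 1.985 Ω.
Then V_out = V_DC · 1.985/(0.6510 + 1.985) = 24.32 mV.

V_out ≈ 24.3 mV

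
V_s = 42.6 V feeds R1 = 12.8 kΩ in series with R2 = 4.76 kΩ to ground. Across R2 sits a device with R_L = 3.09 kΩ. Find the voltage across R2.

First combine the lower leg with the load: R2 ‖ R_L = 1.874 kΩ.
Now apply the divider: V_out = 42.6 × 0.1277 = 5.440 V.

V_out ≈ 5.44 V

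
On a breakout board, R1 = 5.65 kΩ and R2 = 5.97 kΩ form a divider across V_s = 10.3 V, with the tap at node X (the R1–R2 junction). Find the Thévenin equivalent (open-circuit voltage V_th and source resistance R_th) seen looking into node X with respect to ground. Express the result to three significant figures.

V_th ≈ 5.29 V, R_th ≈ 2.90 kΩ

V_th is the unloaded tap voltage: V_s · R2/(R1+R2) = 10.3 × 0.5138 = 5.292 V.
Zeroing V_s shorts the top of R1 to ground, so R_th = R1 ‖ R2 = 2.903 kΩ.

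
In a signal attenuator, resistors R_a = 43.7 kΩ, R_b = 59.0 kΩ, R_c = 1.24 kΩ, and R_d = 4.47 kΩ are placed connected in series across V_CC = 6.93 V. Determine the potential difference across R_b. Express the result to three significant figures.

V ≈ 3.77 V

ΣR = 43.7 + 59.0 + 1.24 + 4.47 = 108.4 kΩ.
Voltage divider: V = V_CC · (59.00 / 108.4) = 6.93 × 0.5442 = 3.772 V.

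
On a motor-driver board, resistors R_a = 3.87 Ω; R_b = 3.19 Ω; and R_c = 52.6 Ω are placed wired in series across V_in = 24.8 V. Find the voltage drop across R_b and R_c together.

ΣR = 3.87 + 3.19 + 52.6 = 59.66 Ω.
R_{R_b..R_c} = 3.19 + 52.6 = 55.79 Ω.
V = V_in · R/ΣR = 24.8 × 0.9351 = 23.19 V.

V ≈ 23.2 V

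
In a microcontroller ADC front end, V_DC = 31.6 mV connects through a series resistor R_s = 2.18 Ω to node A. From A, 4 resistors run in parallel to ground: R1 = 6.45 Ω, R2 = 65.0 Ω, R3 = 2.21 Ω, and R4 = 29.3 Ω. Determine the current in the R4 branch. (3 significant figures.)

Combine the parallel branches: R_p = (1/6.45 + 1/65.0 + 1/2.21 + 1/29.3)⁻¹ = 1.522 Ω.
V_A by voltage divider: V_A = 31.6 × 1.522/(2.18 + 1.522) = 12.99 mV.
Branch current I = V_A/R4 = 12.99/29.3 = 0.4434 mA.

I ≈ 0.443 mA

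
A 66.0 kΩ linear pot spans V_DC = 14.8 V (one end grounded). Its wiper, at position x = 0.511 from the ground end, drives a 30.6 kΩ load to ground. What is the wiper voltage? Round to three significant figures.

Lower segment x·R_p = 33.73 kΩ; upper segment (1−x)·R_p = 32.27 kΩ.
(x·R_p) ‖ R_L = 16.04 kΩ.
Then V_out = V_DC · 16.04/(32.27 + 16.04) = 4.914 V.
(Unloaded: V_out = x·V_DC = 7.56 V.)

V_out ≈ 4.91 V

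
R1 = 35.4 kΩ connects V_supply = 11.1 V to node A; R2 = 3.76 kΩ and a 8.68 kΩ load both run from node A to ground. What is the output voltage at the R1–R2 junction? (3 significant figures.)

V_out ≈ 0.766 V

R2 ‖ R_L = (3.76 × 8.68)/(3.76 + 8.68) = 2.624 kΩ.
Now apply the divider: V_out = 11.1 × 0.06900 = 0.7659 V.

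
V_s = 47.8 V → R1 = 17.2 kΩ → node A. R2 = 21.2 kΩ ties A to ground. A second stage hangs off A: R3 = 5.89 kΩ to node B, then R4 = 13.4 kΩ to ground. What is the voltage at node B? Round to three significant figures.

Looking into the second stage from A: R3 + R4 = 19.29 kΩ appears in parallel with R2.
R2 ‖ (R3+R4) = 10.10 kΩ.
First divider: V_A = V_s · 10.10/(17.2 + 10.10) = 17.68 V.
Stage 2 is unloaded, so V_B = V_A · R4/(R3+R4) = 17.68 × 13.4/19.29 = 12.28 V.

V_B ≈ 12.3 V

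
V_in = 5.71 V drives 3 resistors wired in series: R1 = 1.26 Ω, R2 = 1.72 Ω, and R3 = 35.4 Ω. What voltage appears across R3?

ΣR = 1.26 + 1.72 + 35.4 = 38.38 Ω.
Voltage divider: V = V_in · (35.40 / 38.38) = 5.71 × 0.9224 = 5.267 V.

V ≈ 5.27 V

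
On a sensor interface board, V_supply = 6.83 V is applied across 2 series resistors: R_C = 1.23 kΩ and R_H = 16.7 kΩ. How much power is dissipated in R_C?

ΣR = 17.93 kΩ → I = 6.83/17.93 = 0.3809 mA.
P = I²R = 0.1451 × 1.23 = 0.1785 mW.

P ≈ 0.178 mW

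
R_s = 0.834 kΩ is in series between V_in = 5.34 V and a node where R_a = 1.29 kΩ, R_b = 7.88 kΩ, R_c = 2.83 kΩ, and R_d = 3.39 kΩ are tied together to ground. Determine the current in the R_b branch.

Parallel bank: R_p = 1/(1/1.29 + 1/7.88 + 1/2.83 + 1/3.39) = 0.6450 kΩ.
Node voltage V_A = V_in · R_p/(R_s + R_p) = 5.34 × 0.4361 = 2.329 V.
I(R_b) = V_A / R_b = 2.329/7.88 = 0.2955 mA.
(Check via current divider: I_total = 3.611 mA; share G_k/ΣG = 0.08185 → same result.)

I ≈ 0.296 mA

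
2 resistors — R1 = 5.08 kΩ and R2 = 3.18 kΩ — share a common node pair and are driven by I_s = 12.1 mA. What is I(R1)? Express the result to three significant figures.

Two-branch current divider: I_k = I_s · R_other/(R_1 + R_2).
So I = 12.1 × 3.18/8.260 = 4.658 mA.

I ≈ 4.66 mA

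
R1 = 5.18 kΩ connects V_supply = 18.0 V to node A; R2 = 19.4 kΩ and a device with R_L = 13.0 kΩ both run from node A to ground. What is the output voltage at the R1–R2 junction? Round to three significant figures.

R2 ‖ R_L = (19.4 × 13.0)/(19.4 + 13.0) = 7.784 kΩ.
Now apply the divider: V_out = 18.0 × 0.6004 = 10.81 V.

V_out ≈ 10.8 V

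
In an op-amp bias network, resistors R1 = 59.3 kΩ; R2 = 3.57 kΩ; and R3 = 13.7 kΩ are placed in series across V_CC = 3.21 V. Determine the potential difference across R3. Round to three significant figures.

V ≈ 0.574 V

Series total: ΣR = 59.3 + 3.57 + 13.7 = 76.57 kΩ.
Voltage divider: V = V_CC · (13.70 / 76.57) = 3.21 × 0.1789 = 0.5743 V.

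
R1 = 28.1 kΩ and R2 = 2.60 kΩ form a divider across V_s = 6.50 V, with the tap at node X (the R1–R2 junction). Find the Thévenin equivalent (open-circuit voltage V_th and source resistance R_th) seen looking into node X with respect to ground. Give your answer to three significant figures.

V_th ≈ 0.550 V, R_th ≈ 2.38 kΩ

V_th is the unloaded tap voltage: V_s · R2/(R1+R2) = 6.50 × 0.08469 = 0.5505 V.
Looking into X with the source shorted: R_th = R1·R2/(R1+R2) = 28.10 × 2.60/30.70 = 2.380 kΩ.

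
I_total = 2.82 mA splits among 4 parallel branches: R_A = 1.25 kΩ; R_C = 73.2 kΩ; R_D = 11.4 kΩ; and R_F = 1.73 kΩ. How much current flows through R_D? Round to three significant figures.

I ≈ 0.167 mA

Total conductance ΣG = 1/1.25 + 1/73.2 + 1/11.4 + 1/1.73 = 1.479 (units of 1/kΩ).
By the current-divider rule, I = I_total · G_k/ΣG = 2.82 × 0.05929 = 0.1672 mA.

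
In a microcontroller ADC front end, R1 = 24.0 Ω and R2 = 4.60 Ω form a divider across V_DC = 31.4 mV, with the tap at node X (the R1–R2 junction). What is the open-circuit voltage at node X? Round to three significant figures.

Open-circuit (no load on X): V_th = V_DC · R2/(R1 + R2) = 31.4 × 4.60/(24.00 + 4.60) = 5.050 mV.

V_th ≈ 5.05 mV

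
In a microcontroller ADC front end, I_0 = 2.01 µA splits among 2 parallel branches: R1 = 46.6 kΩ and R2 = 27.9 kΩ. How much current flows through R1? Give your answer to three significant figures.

With just two branches, the current splits inversely with resistance.
I(R1) = 2.01 × 27.9/(46.6 + 27.9) = 2.01 × 0.3745 = 0.7527 µA.

I ≈ 0.753 µA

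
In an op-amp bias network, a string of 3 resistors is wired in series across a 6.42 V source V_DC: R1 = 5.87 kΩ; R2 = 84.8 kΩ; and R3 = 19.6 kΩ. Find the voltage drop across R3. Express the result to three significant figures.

ΣR = 5.87 + 84.8 + 19.6 = 110.3 kΩ.
Voltage divider: V = V_DC · (19.60 / 110.3) = 6.42 × 0.1777 = 1.141 V.

V ≈ 1.14 V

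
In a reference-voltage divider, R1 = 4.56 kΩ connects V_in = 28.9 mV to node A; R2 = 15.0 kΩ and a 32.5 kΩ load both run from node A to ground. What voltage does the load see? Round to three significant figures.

V_out ≈ 20.0 mV

R2 ‖ R_L = (15.0 × 32.5)/(15.0 + 32.5) = 10.26 kΩ.
Voltage divider with the loaded lower leg: V_out = 28.9 × 10.26/(4.56 + 10.26) = 28.9 × 0.6924 = 20.01 mV.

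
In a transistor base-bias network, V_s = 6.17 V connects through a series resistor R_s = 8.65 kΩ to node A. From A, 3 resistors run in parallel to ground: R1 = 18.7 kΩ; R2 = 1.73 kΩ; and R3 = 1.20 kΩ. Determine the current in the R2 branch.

Combine the parallel branches: R_p = (1/18.7 + 1/1.73 + 1/1.20)⁻¹ = 0.6827 kΩ.
Node voltage V_A = V_s · R_p/(R_s + R_p) = 6.17 × 0.07315 = 0.4513 V.
I(R2) = V_A / R2 = 0.4513/1.73 = 0.2609 mA.

I ≈ 0.261 mA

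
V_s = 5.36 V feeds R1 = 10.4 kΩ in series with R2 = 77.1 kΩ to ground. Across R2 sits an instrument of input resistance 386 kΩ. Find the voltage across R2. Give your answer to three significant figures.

V_out ≈ 4.61 V

R2 ‖ R_L = (77.1 × 386)/(77.1 + 386) = 64.26 kΩ.
Then V_out = V_s · R2'/(R1 + R2') = 5.36 × 64.26/74.66 = 4.613 V.
(Unloaded it would be 4.72 V; the load pulls it down.)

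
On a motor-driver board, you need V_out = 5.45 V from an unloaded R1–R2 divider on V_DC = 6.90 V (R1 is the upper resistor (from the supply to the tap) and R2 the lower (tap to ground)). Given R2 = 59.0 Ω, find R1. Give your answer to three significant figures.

R1 ≈ 15.7 Ω

Required fraction k = V_out/V_DC = 0.7899.
Rearranging, R1 = R2·(1−k)/k = 59.0 × 0.2661 = 15.70 Ω.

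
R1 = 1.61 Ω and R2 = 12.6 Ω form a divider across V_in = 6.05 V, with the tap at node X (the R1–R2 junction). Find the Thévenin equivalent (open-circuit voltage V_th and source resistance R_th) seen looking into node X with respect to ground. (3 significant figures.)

V_th ≈ 5.36 V, R_th ≈ 1.43 Ω

With X open, the divider is unloaded: V_th = 6.05 × 12.6/14.21 = 5.365 V.
With V_in suppressed (replaced by a short), R_th = R1 ‖ R2 = (1.610 × 12.6)/(1.610 + 12.6) = 1.428 Ω.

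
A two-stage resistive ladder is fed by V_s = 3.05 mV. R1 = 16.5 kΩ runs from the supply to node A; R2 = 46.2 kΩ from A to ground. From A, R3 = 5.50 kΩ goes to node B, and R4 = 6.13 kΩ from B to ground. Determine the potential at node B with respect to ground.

Node A sees R2 in parallel with the series input of stage 2, R3 + R4 = 11.63 kΩ.
R2 ‖ (R3+R4) = 9.291 kΩ.
First divider: V_A = V_s · 9.291/(16.5 + 9.291) = 1.099 mV.
Then the unloaded second divider: V_B = V_A × R4/(R3+R4) = 1.099 × 0.5271 = 0.5791 mV.

V_B ≈ 0.579 mV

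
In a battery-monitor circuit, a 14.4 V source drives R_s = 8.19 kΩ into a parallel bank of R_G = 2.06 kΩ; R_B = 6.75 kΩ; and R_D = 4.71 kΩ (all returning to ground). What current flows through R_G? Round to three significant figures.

Combine the parallel branches: R_p = (1/2.06 + 1/6.75 + 1/4.71)⁻¹ = 1.182 kΩ.
V_A by voltage divider: V_A = 14.4 × 1.182/(8.19 + 1.182) = 1.816 V.
Branch current I = V_A/R_G = 1.816/2.06 = 0.8817 mA.

I ≈ 0.882 mA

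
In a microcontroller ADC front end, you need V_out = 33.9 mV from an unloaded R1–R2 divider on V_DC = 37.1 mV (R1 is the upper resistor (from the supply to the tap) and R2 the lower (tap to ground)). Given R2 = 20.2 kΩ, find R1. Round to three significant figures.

Required fraction k = V_out/V_DC = 0.9137.
So R1 = R2 · (V_DC/V_out − 1) = 20.2 × (37.1/33.9 − 1) = 20.2 × 0.09440 = 1.907 kΩ.

R1 ≈ 1.91 kΩ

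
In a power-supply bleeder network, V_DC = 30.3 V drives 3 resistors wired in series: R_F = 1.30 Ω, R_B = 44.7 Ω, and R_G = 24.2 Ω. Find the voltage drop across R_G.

V ≈ 10.4 V

Series total: ΣR = 1.30 + 44.7 + 24.2 = 70.20 Ω.
By the voltage-divider rule, V = 30.3 × 24.20/70.20 = 10.45 V.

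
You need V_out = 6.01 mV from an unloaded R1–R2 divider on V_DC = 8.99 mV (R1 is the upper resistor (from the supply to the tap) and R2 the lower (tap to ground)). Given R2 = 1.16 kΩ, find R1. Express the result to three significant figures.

R1 ≈ 0.575 kΩ

Required fraction k = V_out/V_DC = 0.6685.
R1 = R2·(1/k − 1) = 1.16 × 0.4958 = 0.5752 kΩ.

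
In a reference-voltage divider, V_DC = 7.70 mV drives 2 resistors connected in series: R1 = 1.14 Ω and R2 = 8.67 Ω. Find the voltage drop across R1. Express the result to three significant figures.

V ≈ 0.895 mV

ΣR = 1.14 + 8.67 = 9.810 Ω.
V = V_DC · R/ΣR = 7.70 × 0.1162 = 0.8948 mV.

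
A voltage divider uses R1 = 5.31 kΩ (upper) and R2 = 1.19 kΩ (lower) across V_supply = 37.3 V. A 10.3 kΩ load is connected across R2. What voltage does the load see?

The load sits in parallel with R2, giving an effective lower resistance R2' = R2·R_L/(R2+R_L) = 1.067 kΩ.
Then V_out = V_supply · R2'/(R1 + R2') = 37.3 × 1.067/6.377 = 6.240 V.

V_out ≈ 6.24 V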